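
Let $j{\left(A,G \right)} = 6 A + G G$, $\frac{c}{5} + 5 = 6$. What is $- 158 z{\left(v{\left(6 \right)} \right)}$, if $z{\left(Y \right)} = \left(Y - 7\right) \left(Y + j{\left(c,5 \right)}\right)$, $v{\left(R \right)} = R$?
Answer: $9638$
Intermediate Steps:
$c = 5$ ($c = -25 + 5 \cdot 6 = -25 + 30 = 5$)
$j{\left(A,G \right)} = G^{2} + 6 A$ ($j{\left(A,G \right)} = 6 A + G^{2} = G^{2} + 6 A$)
$z{\left(Y \right)} = \left(-7 + Y\right) \left(55 + Y\right)$ ($z{\left(Y \right)} = \left(Y - 7\right) \left(Y + \left(5^{2} + 6 \cdot 5\right)\right) = \left(Y - 7\right) \left(Y + \left(25 + 30\right)\right) = \left(-7 + Y\right) \left(Y + 55\right) = \left(-7 + Y\right) \left(55 + Y\right)$)
$- 158 z{\left(v{\left(6 \right)} \right)} = - 158 \left(-385 + 6^{2} + 48 \cdot 6\right) = - 158 \left(-385 + 36 + 288\right) = \left(-158\right) \left(-61\right) = 9638$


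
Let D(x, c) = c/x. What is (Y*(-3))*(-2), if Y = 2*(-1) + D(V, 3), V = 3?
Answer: -6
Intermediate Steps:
Y = -1 (Y = 2*(-1) + 3/3 = -2 + 3*(1/3) = -2 + 1 = -1)
(Y*(-3))*(-2) = -1*(-3)*(-2) = 3*(-2) = -6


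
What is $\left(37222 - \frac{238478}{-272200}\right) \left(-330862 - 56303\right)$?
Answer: $- \frac{392278167282087}{27220} \approx -1.4411 \cdot 10^{10}$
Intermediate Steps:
$\left(37222 - \frac{238478}{-272200}\right) \left(-330862 - 56303\right) = \left(37222 - - \frac{119239}{136100}\right) \left(-387165\right) = \left(37222 + \frac{119239}{136100}\right) \left(-387165\right) = \frac{5066033439}{136100} \left(-387165\right) = - \frac{392278167282087}{27220}$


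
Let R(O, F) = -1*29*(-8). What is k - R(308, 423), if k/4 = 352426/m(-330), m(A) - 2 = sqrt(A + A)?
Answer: 333170/83 - 352426*I*sqrt(165)/83 ≈ 4014.1 - 54542.0*I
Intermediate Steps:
R(O, F) = 232 (R(O, F) = -29*(-8) = 232)
m(A) = 2 + sqrt(2)*sqrt(A) (m(A) = 2 + sqrt(A + A) = 2 + sqrt(2*A) = 2 + sqrt(2)*sqrt(A))
k = 1409704/(2 + 2*I*sqrt(165)) (k = 4*(352426/(2 + sqrt(2)*sqrt(-330))) = 4*(352426/(2 + sqrt(2)*(I*sqrt(330)))) = 4*(352426/(2 + 2*I*sqrt(165))) = 1409704/(2 + 2*I*sqrt(165)) ≈ 4246.1 - 54542.0*I)
k - R(308, 423) = (352426/83 - 352426*I*sqrt(165)/83) - 1*232 = (352426/83 - 352426*I*sqrt(165)/83) - 232 = 333170/83 - 352426*I*sqrt(165)/83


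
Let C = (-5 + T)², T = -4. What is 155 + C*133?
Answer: 10928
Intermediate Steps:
C = 81 (C = (-5 - 4)² = (-9)² = 81)
155 + C*133 = 155 + 81*133 = 155 + 10773 = 10928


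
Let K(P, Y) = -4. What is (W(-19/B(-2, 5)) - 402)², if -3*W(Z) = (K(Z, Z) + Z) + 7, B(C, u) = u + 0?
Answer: 36312676/225 ≈ 1.6139e+5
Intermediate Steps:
B(C, u) = u
W(Z) = -1 - Z/3 (W(Z) = -((-4 + Z) + 7)/3 = -(3 + Z)/3 = -1 - Z/3)
(W(-19/B(-2, 5)) - 402)² = ((-1 - (-19)/(3*5)) - 402)² = ((-1 - ⅓*(-19/5)) - 402)² = ((-1 + 19/15) - 402)² = (4/15 - 402)² = (-6026/15)² = 36312676/225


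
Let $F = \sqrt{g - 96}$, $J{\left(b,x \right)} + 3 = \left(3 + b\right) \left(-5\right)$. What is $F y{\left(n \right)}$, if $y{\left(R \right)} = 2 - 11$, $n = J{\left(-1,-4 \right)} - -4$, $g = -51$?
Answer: $- 63 i \sqrt{3} \approx - 109.12 i$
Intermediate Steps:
$J{\left(b,x \right)} = -18 - 5 b$ ($J{\left(b,x \right)} = -3 + \left(3 + b\right) \left(-5\right) = -3 - \left(15 + 5 b\right) = -18 - 5 b$)
$n = -9$ ($n = \left(-18 - -5\right) - -4 = \left(-18 + 5\right) + 4 = -13 + 4 = -9$)
$y{\left(R \right)} = -9$ ($y{\left(R \right)} = 2 - 11 = -9$)
$F = 7 i \sqrt{3}$ ($F = \sqrt{-51 - 96} = \sqrt{-147} = 7 i \sqrt{3} \approx 12.124 i$)
$F y{\left(n \right)} = 7 i \sqrt{3} \left(-9\right) = - 63 i \sqrt{3}$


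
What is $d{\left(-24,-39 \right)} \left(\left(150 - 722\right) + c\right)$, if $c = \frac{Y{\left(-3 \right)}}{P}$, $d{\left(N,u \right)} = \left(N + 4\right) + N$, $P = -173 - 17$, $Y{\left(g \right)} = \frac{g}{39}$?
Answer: $\frac{31082458}{1235} \approx 25168.0$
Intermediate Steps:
$Y{\left(g \right)} = \frac{g}{39}$ ($Y{\left(g \right)} = g \frac{1}{39} = \frac{g}{39}$)
$P = -190$ ($P = -173 - 17 = -190$)
$d{\left(N,u \right)} = 4 + 2 N$ ($d{\left(N,u \right)} = \left(4 + N\right) + N = 4 + 2 N$)
$c = \frac{1}{2470}$ ($c = \frac{\frac{1}{39} \left(-3\right)}{-190} = \left(- \frac{1}{13}\right) \left(- \frac{1}{190}\right) = \frac{1}{2470} \approx 0.00040486$)
$d{\left(-24,-39 \right)} \left(\left(150 - 722\right) + c\right) = \left(4 + 2 \left(-24\right)\right) \left(\left(150 - 722\right) + \frac{1}{2470}\right) = \left(4 - 48\right) \left(-572 + \frac{1}{2470}\right) = \left(-44\right) \left(- \frac{1412839}{2470}\right) = \frac{31082458}{1235}$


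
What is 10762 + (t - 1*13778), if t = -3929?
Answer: -6945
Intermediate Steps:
10762 + (t - 1*13778) = 10762 + (-3929 - 1*13778) = 10762 + (-3929 - 13778) = 10762 - 17707 = -6945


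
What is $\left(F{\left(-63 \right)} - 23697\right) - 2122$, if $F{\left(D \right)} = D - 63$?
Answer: $-25945$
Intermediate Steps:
$F{\left(D \right)} = -63 + D$ ($F{\left(D \right)} = D - 63 = -63 + D$)
$\left(F{\left(-63 \right)} - 23697\right) - 2122 = \left(\left(-63 - 63\right) - 23697\right) - 2122 = \left(-126 - 23697\right) - 2122 = -23823 - 2122 = -25945$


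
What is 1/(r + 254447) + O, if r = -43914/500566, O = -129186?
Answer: -8227047188922901/63683736544 ≈ -1.2919e+5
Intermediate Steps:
r = -21957/250283 (r = -43914*1/500566 = -21957/250283 ≈ -0.087729)
1/(r + 254447) + O = 1/(-21957/250283 + 254447) - 129186 = 1/(63683736544/250283) - 129186 = 250283/63683736544 - 129186 = -8227047188922901/63683736544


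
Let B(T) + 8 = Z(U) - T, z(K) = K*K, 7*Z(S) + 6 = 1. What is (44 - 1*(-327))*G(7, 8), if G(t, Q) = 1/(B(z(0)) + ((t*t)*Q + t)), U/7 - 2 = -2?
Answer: 2597/2732 ≈ 0.95059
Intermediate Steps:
U = 0 (U = 14 + 7*(-2) = 14 - 14 = 0)
Z(S) = -5/7 (Z(S) = -6/7 + (⅐)*1 = -6/7 + ⅐ = -5/7)
z(K) = K²
B(T) = -61/7 - T (B(T) = -8 + (-5/7 - T) = -61/7 - T)
G(t, Q) = 1/(-61/7 + t + Q*t²) (G(t, Q) = 1/((-61/7 - 1*0²) + ((t*t)*Q + t)) = 1/((-61/7 - 1*0) + (t²*Q + t)) = 1/((-61/7 + 0) + (Q*t² + t)) = 1/(-61/7 + (t + Q*t²)) = 1/(-61/7 + t + Q*t²))
(44 - 1*(-327))*G(7, 8) = (44 - 1*(-327))*(7/(-61 + 7*7 + 7*8*7²)) = (44 + 327)*(7/(-61 + 49 + 7*8*49)) = 371*(7/(-61 + 49 + 2744)) = 371*(7/2732) = 2597/2732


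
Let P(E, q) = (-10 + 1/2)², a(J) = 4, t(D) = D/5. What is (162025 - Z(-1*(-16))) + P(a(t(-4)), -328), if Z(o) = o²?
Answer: 647437/4 ≈ 1.6186e+5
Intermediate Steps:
t(D) = D/5 (t(D) = D*(⅕) = D/5)
P(E, q) = 361/4 (P(E, q) = (-10 + ½)² = (-19/2)² = 361/4)
(162025 - Z(-1*(-16))) + P(a(t(-4)), -328) = (162025 - (-1*(-16))²) + 361/4 = (162025 - 1*16²) + 361/4 = (162025 - 1*256) + 361/4 = (162025 - 256) + 361/4 = 161769 + 361/4 = 647437/4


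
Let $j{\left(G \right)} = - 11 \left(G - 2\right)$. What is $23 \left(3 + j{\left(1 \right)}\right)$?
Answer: $322$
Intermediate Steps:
$j{\left(G \right)} = 22 - 11 G$ ($j{\left(G \right)} = - 11 \left(-2 + G\right) = 22 - 11 G$)
$23 \left(3 + j{\left(1 \right)}\right) = 23 \left(3 + \left(22 - 11\right)\right) = 23 \left(3 + 11\right) = 23 \cdot 14 = 322$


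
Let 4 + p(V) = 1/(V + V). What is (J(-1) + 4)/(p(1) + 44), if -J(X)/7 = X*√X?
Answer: 8/81 + 14*I/81 ≈ 0.098765 + 0.17284*I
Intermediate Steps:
J(X) = -7*X^(3/2) (J(X) = -7*X*√X = -7*X^(3/2))
p(V) = -4 + 1/(2*V) (p(V) = -4 + 1/(V + V) = -4 + 1/(2*V))
(J(-1) + 4)/(p(1) + 44) = (-(-7)*I + 4)/((-4 + (½)/1) + 44) = (-(-7)*I + 4)/((-4 + (½)*1) + 44) = (7*I + 4)/((-4 + ½) + 44) = (4 + 7*I)/(-7/2 + 44) = (4 + 7*I)/(81/2) = (4 + 7*I)*(2/81) = 8/81 + 14*I/81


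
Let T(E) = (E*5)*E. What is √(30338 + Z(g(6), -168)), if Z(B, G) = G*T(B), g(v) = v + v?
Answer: I*√90622 ≈ 301.03*I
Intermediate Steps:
T(E) = 5*E² (T(E) = (5*E)*E = 5*E²)
g(v) = 2*v
Z(B, G) = 5*G*B² (Z(B, G) = G*(5*B²) = 5*G*B²)
√(30338 + Z(g(6), -168)) = √(30338 + 5*(-168)*(2*6)²) = √(30338 + 5*(-168)*12²) = √(30338 + 5*(-168)*144) = √(30338 - 120960) = √(-90622) = I*√90622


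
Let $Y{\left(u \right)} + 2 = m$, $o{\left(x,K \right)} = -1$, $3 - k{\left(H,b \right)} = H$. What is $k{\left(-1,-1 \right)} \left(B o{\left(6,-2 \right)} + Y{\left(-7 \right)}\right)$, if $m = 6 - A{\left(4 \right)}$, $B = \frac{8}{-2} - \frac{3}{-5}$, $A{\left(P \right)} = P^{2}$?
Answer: $- \frac{172}{5} \approx -34.4$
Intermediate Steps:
$k{\left(H,b \right)} = 3 - H$
$B = - \frac{17}{5}$ ($B = 8 \left(- \frac{1}{2}\right) - - \frac{3}{5} = -4 + \frac{3}{5} = - \frac{17}{5} \approx -3.4$)
$m = -10$ ($m = 6 - 4^{2} = 6 - 16 = -10$)
$Y{\left(u \right)} = -12$ ($Y{\left(u \right)} = -2 - 10 = -12$)
$k{\left(-1,-1 \right)} \left(B o{\left(6,-2 \right)} + Y{\left(-7 \right)}\right) = \left(3 - -1\right) \left(\left(- \frac{17}{5}\right) \left(-1\right) - 12\right) = \left(3 + 1\right) \left(\frac{17}{5} - 12\right) = 4 \left(- \frac{43}{5}\right) = - \frac{172}{5}$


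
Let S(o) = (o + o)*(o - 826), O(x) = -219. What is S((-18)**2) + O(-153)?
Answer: -325515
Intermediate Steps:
S(o) = 2*o*(-826 + o) (S(o) = (2*o)*(-826 + o) = 2*o*(-826 + o))
S((-18)**2) + O(-153) = 2*(-18)**2*(-826 + (-18)**2) - 219 = 2*324*(-826 + 324) - 219 = 2*324*(-502) - 219 = -325296 - 219 = -325515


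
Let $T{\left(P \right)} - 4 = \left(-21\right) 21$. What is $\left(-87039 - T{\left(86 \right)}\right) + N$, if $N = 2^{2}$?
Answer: $-86598$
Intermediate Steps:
$T{\left(P \right)} = -437$ ($T{\left(P \right)} = 4 - 441 = -437$)
$N = 4$
$\left(-87039 - T{\left(86 \right)}\right) + N = \left(-87039 - -437\right) + 4 = \left(-87039 + 437\right) + 4 = -86602 + 4 = -86598$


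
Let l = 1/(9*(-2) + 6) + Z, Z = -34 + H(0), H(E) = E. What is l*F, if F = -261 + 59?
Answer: 41309/6 ≈ 6884.8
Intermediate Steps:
Z = -34 (Z = -34 + 0 = -34)
l = -409/12 (l = 1/(9*(-2) + 6) - 34 = 1/(-18 + 6) - 34 = 1/(-12) - 34 = -1/12 - 34 = -409/12 ≈ -34.083)
F = -202
l*F = -409/12*(-202) = 41309/6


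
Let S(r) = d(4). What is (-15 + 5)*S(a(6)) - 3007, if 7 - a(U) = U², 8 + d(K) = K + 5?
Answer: -3017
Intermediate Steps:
d(K) = -3 + K (d(K) = -8 + (K + 5) = -8 + (5 + K) = -3 + K)
a(U) = 7 - U²
S(r) = 1 (S(r) = -3 + 4 = 1)
(-15 + 5)*S(a(6)) - 3007 = (-15 + 5)*1 - 3007 = -10*1 - 3007 = -10 - 3007 = -3017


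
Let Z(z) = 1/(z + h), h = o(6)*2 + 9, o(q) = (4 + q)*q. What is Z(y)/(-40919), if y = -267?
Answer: 1/5646822 ≈ 1.7709e-7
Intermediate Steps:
o(q) = q*(4 + q)
h = 129 (h = (6*(4 + 6))*2 + 9 = (6*10)*2 + 9 = 60*2 + 9 = 120 + 9 = 129)
Z(z) = 1/(129 + z) (Z(z) = 1/(z + 129) = 1/(129 + z))
Z(y)/(-40919) = 1/((129 - 267)*(-40919)) = -1/40919/(-138) = -1/138*(-1/40919) = 1/5646822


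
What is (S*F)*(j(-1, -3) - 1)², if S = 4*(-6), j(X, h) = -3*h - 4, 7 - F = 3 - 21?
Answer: -9600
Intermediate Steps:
F = 25 (F = 7 - (3 - 21) = 7 - 1*(-18) = 7 + 18 = 25)
j(X, h) = -4 - 3*h
S = -24
(S*F)*(j(-1, -3) - 1)² = (-24*25)*((-4 - 3*(-3)) - 1)² = -600*((-4 + 9) - 1)² = -600*(5 - 1)² = -600*4² = -600*16 = -9600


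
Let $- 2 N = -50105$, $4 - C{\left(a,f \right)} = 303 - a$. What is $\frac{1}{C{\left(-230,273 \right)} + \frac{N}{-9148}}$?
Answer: $- \frac{18296}{9728689} \approx -0.0018806$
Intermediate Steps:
$C{\left(a,f \right)} = -299 + a$ ($C{\left(a,f \right)} = 4 - \left(303 - a\right) = 4 + \left(-303 + a\right) = -299 + a$)
$N = \frac{50105}{2}$ ($N = \left(- \frac{1}{2}\right) \left(-50105\right) = \frac{50105}{2} \approx 25053.0$)
$\frac{1}{C{\left(-230,273 \right)} + \frac{N}{-9148}} = \frac{1}{\left(-299 - 230\right) + \frac{50105}{2 \left(-9148\right)}} = \frac{1}{-529 + \frac{50105}{2} \left(- \frac{1}{9148}\right)} = \frac{1}{-529 - \frac{50105}{18296}} = \frac{1}{- \frac{9728689}{18296}} = - \frac{18296}{9728689}$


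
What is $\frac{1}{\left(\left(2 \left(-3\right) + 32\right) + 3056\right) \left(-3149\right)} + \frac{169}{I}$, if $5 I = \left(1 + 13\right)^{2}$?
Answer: $\frac{4100454507}{951111364} \approx 4.3112$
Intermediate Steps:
$I = \frac{196}{5}$ ($I = \frac{\left(1 + 13\right)^{2}}{5} = \frac{14^{2}}{5} = \frac{1}{5} \cdot 196 = \frac{196}{5} \approx 39.2$)
$\frac{1}{\left(\left(2 \left(-3\right) + 32\right) + 3056\right) \left(-3149\right)} + \frac{169}{I} = \frac{1}{\left(\left(2 \left(-3\right) + 32\right) + 3056\right) \left(-3149\right)} + \frac{169}{\frac{196}{5}} = \frac{1}{\left(-6 + 32\right) + 3056} \left(- \frac{1}{3149}\right) + 169 \cdot \frac{5}{196} = \frac{1}{26 + 3056} \left(- \frac{1}{3149}\right) + \frac{845}{196} = \frac{1}{3082} \left(- \frac{1}{3149}\right) + \frac{845}{196} = - \frac{1}{9705218} + \frac{845}{196} = \frac{4100454507}{951111364}$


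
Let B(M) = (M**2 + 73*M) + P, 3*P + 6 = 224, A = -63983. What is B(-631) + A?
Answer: 864563/3 ≈ 2.8819e+5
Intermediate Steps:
P = 218/3 (P = -2 + (1/3)*224 = -2 + 224/3 = 218/3 ≈ 72.667)
B(M) = 218/3 + M**2 + 73*M (B(M) = (M**2 + 73*M) + 218/3 = 218/3 + M**2 + 73*M)
B(-631) + A = (218/3 + (-631)**2 + 73*(-631)) - 63983 = (218/3 + 398161 - 46063) - 63983 = 1056512/3 - 63983 = 864563/3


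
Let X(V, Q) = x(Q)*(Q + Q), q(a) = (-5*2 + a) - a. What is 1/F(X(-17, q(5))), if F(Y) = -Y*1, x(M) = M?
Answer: -1/200 ≈ -0.0050000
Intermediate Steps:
q(a) = -10 (q(a) = (-10 + a) - a = -10)
X(V, Q) = 2*Q² (X(V, Q) = Q*(Q + Q) = Q*(2*Q) = 2*Q²)
F(Y) = -Y
1/F(X(-17, q(5))) = 1/(-2*(-10)²) = 1/(-2*100) = 1/(-1*200) = 1/(-200) = -1/200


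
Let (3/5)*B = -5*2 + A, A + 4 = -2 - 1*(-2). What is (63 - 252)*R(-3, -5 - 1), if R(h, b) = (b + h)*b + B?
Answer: -5796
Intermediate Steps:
A = -4 (A = -4 + (-2 - 1*(-2)) = -4 + (-2 + 2) = -4 + 0 = -4)
B = -70/3 (B = 5*(-5*2 - 4)/3 = 5*(-10 - 4)/3 = (5/3)*(-14) = -70/3 ≈ -23.333)
R(h, b) = -70/3 + b*(b + h) (R(h, b) = (b + h)*b - 70/3 = b*(b + h) - 70/3 = -70/3 + b*(b + h))
(63 - 252)*R(-3, -5 - 1) = (63 - 252)*(-70/3 + (-5 - 1)² + (-5 - 1)*(-3)) = -189*(-70/3 + (-6)² - 6*(-3)) = -189*(-70/3 + 36 + 18) = -189*92/3 = -5796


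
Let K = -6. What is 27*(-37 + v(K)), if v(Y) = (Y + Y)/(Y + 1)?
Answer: -4671/5 ≈ -934.20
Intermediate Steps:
v(Y) = 2*Y/(1 + Y) (v(Y) = (2*Y)/(1 + Y) = 2*Y/(1 + Y))
27*(-37 + v(K)) = 27*(-37 + 2*(-6)/(1 - 6)) = 27*(-37 + 2*(-6)/(-5)) = 27*(-37 + 2*(-6)*(-1/5)) = 27*(-37 + 12/5) = 27*(-173/5) = -4671/5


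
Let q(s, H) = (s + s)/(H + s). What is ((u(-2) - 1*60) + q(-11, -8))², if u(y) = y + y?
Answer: 1425636/361 ≈ 3949.1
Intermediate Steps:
q(s, H) = 2*s/(H + s) (q(s, H) = (2*s)/(H + s) = 2*s/(H + s))
u(y) = 2*y
((u(-2) - 1*60) + q(-11, -8))² = ((2*(-2) - 1*60) + 2*(-11)/(-8 - 11))² = ((-4 - 60) + 2*(-11)/(-19))² = (-64 + 2*(-11)*(-1/19))² = (-64 + 22/19)² = (-1194/19)² = 1425636/361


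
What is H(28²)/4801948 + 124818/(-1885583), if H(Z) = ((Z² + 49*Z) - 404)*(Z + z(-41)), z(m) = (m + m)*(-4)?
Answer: 341973550167066/2263617878921 ≈ 151.07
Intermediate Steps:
z(m) = -8*m (z(m) = (2*m)*(-4) = -8*m)
H(Z) = (328 + Z)*(-404 + Z² + 49*Z) (H(Z) = ((Z² + 49*Z) - 404)*(Z - 8*(-41)) = (-404 + Z² + 49*Z)*(Z + 328) = (-404 + Z² + 49*Z)*(328 + Z) = (328 + Z)*(-404 + Z² + 49*Z))
H(28²)/4801948 + 124818/(-1885583) = (-132512 + (28²)³ + 377*(28²)² + 15668*28²)/4801948 + 124818/(-1885583) = (-132512 + 784³ + 377*784² + 15668*784)*(1/4801948) + 124818*(-1/1885583) = (-132512 + 481890304 + 377*614656 + 12283712)*(1/4801948) - 124818/1885583 = (-132512 + 481890304 + 231725312 + 12283712)*(1/4801948) - 124818/1885583 = 725766816*(1/4801948) - 124818/1885583 = 181441704/1200487 - 124818/1885583 = 341973550167066/2263617878921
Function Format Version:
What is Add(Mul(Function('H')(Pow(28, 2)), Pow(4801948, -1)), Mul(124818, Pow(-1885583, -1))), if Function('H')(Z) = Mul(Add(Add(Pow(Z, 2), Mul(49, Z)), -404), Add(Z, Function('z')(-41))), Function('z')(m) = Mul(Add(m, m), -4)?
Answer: Rational(341973550167066, 2263617878921) ≈ 151.07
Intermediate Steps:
Function('z')(m) = Mul(-8, m) (Function('z')(m) = Mul(Mul(2, m), -4) = Mul(-8, m))
Function('H')(Z) = Mul(Add(328, Z), Add(-404, Pow(Z, 2), Mul(49, Z))) (Function('H')(Z) = Mul(Add(Add(Pow(Z, 2), Mul(49, Z)), -404), Add(Z, Mul(-8, -41))) = Mul(Add(-404, Pow(Z, 2), Mul(49, Z)), Add(Z, 328)) = Mul(Add(-404, Pow(Z, 2), Mul(49, Z)), Add(328, Z)) = Mul(Add(328, Z), Add(-404, Pow(Z, 2), Mul(49, Z))))
Add(Mul(Function('H')(Pow(28, 2)), Pow(4801948, -1)), Mul(124818, Pow(-1885583, -1))) = Add(Mul(Add(-132512, Pow(Pow(28, 2), 3), Mul(377, Pow(Pow(28, 2), 2)), Mul(15668, Pow(28, 2))), Pow(4801948, -1)), Mul(124818, Pow(-1885583, -1))) = Add(Mul(Add(-132512, Pow(784, 3), Mul(377, Pow(784, 2)), Mul(15668, 784)), Rational(1, 4801948)), Mul(124818, Rational(-1, 1885583))) = Add(Mul(Add(-132512, 481890304, Mul(377, 614656), 12283712), Rational(1, 4801948)), Rational(-124818, 1885583)) = Add(Mul(Add(-132512, 481890304, 231725312, 12283712), Rational(1, 4801948)), Rational(-124818, 1885583)) = Add(Mul(725766816, Rational(1, 4801948)), Rational(-124818, 1885583)) = Add(Rational(181441704, 1200487), Rational(-124818, 1885583)) = Rational(341973550167066, 2263617878921)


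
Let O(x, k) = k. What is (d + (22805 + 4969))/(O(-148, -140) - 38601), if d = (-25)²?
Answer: -28399/38741 ≈ -0.73305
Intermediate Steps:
d = 625
(d + (22805 + 4969))/(O(-148, -140) - 38601) = (625 + (22805 + 4969))/(-140 - 38601) = (625 + 27774)/(-38741) = 28399*(-1/38741) = -28399/38741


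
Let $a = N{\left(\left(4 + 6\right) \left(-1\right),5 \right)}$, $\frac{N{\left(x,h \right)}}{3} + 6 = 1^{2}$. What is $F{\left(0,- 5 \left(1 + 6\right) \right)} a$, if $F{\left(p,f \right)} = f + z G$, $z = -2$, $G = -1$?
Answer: $495$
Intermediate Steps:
$F{\left(p,f \right)} = 2 + f$ ($F{\left(p,f \right)} = f - -2 = f + 2 = 2 + f$)
$N{\left(x,h \right)} = -15$ ($N{\left(x,h \right)} = -18 + 3 \cdot 1^{2} = -18 + 3 \cdot 1 = -18 + 3 = -15$)
$a = -15$
$F{\left(0,- 5 \left(1 + 6\right) \right)} a = \left(2 - 5 \left(1 + 6\right)\right) \left(-15\right) = \left(2 - 35\right) \left(-15\right) = \left(-33\right) \left(-15\right) = 495$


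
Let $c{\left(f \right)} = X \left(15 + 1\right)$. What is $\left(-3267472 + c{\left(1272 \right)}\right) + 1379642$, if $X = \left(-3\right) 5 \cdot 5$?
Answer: $-1889030$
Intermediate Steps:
$X = -75$ ($X = \left(-15\right) 5 = -75$)
$c{\left(f \right)} = -1200$ ($c{\left(f \right)} = - 75 \left(15 + 1\right) = \left(-75\right) 16 = -1200$)
$\left(-3267472 + c{\left(1272 \right)}\right) + 1379642 = \left(-3267472 - 1200\right) + 1379642 = -3268672 + 1379642 = -1889030$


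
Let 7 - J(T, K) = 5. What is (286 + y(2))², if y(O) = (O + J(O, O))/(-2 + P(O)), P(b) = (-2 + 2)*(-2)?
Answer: 80656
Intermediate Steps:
J(T, K) = 2 (J(T, K) = 7 - 1*5 = 7 - 5 = 2)
P(b) = 0 (P(b) = 0*(-2) = 0)
y(O) = -1 - O/2 (y(O) = (O + 2)/(-2 + 0) = (2 + O)/(-2) = (2 + O)*(-½) = -1 - O/2)
(286 + y(2))² = (286 + (-1 - ½*2))² = (286 + (-1 - 1))² = (286 - 2)² = 284² = 80656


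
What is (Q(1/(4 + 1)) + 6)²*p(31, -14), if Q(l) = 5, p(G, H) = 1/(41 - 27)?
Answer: 121/14 ≈ 8.6429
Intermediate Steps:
p(G, H) = 1/14
(Q(1/(4 + 1)) + 6)²*p(31, -14) = (5 + 6)²*(1/14) = 11²*(1/14) = 121*(1/14) = 121/14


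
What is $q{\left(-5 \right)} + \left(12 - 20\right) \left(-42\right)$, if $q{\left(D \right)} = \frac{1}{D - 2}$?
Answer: $\frac{2351}{7} \approx 335.86$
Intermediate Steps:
$q{\left(D \right)} = \frac{1}{-2 + D}$
$q{\left(-5 \right)} + \left(12 - 20\right) \left(-42\right) = \frac{1}{-2 - 5} + \left(12 - 20\right) \left(-42\right) = \frac{1}{-7} + \left(12 - 20\right) \left(-42\right) = - \frac{1}{7} - -336 = - \frac{1}{7} + 336 = \frac{2351}{7}$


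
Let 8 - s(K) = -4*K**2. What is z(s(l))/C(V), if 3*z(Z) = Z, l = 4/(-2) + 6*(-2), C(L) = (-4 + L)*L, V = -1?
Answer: 264/5 ≈ 52.800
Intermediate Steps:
C(L) = L*(-4 + L)
l = -14 (l = 4*(-1/2) - 12 = -2 - 12 = -14)
s(K) = 8 + 4*K**2 (s(K) = 8 - (-4)*K**2 = 8 + 4*K**2)
z(Z) = Z/3
z(s(l))/C(V) = ((8 + 4*(-14)**2)/3)/((-(-4 - 1))) = ((8 + 4*196)/3)/((-1*(-5))) = ((8 + 784)/3)/5 = ((1/3)*792)*(1/5) = 264*(1/5) = 264/5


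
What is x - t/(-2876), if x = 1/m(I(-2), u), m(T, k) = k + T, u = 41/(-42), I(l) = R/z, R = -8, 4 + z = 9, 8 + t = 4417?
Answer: 1781309/1555916 ≈ 1.1449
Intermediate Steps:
t = 4409 (t = -8 + 4417 = 4409)
z = 5 (z = -4 + 9 = 5)
I(l) = -8/5
u = -41/42 (u = 41*(-1/42) = -41/42 ≈ -0.97619)
m(T, k) = T + k
x = -210/541 (x = 1/(-8/5 - 41/42) = 1/(-541/210) = -210/541 ≈ -0.38817)
x - t/(-2876) = -210/541 - 4409/(-2876) = -210/541 - 4409*(-1)/2876 = -210/541 - 1*(-4409/2876) = -210/541 + 4409/2876 = 1781309/1555916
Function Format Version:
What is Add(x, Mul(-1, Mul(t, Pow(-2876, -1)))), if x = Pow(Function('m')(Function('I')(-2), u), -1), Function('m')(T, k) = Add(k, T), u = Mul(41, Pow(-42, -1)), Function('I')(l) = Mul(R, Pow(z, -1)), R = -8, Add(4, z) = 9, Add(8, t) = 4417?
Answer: Rational(1781309, 1555916) ≈ 1.1449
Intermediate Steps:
t = 4409 (t = Add(-8, 4417) = 4409)
z = 5 (z = Add(-4, 9) = 5)
Function('I')(l) = Rational(-8, 5) (Function('I')(l) = Mul(-8, Pow(5, -1)) = Mul(-8, Rational(1, 5)) = Rational(-8, 5))
u = Rational(-41, 42) (u = Mul(41, Rational(-1, 42)) = Rational(-41, 42) ≈ -0.97619)
Function('m')(T, k) = Add(T, k)
x = Rational(-210, 541) (x = Pow(Add(Rational(-8, 5), Rational(-41, 42)), -1) = Pow(Rational(-541, 210), -1) = Rational(-210, 541) ≈ -0.38817)
Add(x, Mul(-1, Mul(t, Pow(-2876, -1)))) = Add(Rational(-210, 541), Mul(-1, Mul(4409, Pow(-2876, -1)))) = Add(Rational(-210, 541), Mul(-1, Mul(4409, Rational(-1, 2876)))) = Add(Rational(-210, 541), Mul(-1, Rational(-4409, 2876))) = Add(Rational(-210, 541), Rational(4409, 2876)) = Rational(1781309, 1555916)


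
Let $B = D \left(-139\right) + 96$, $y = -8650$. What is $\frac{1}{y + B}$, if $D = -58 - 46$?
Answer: $\frac{1}{5902} \approx 0.00016943$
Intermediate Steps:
$D = -104$
$B = 14552$ ($B = \left(-104\right) \left(-139\right) + 96 = 14456 + 96 = 14552$)
$\frac{1}{y + B} = \frac{1}{-8650 + 14552} = \frac{1}{5902}$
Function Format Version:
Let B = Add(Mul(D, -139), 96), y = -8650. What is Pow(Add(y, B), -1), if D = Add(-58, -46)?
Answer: Rational(1, 5902) ≈ 0.00016943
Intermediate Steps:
D = -104
B = 14552 (B = Add(Mul(-104, -139), 96) = Add(14456, 96) = 14552)
Pow(Add(y, B), -1) = Pow(Add(-8650, 14552), -1) = Pow(5902, -1) = Rational(1, 5902)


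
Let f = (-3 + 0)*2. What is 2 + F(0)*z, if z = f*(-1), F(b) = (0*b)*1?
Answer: 2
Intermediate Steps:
f = -6 (f = -3*2 = -6)
F(b) = 0 (F(b) = 0*1 = 0)
z = 6 (z = -6*(-1) = 6)
2 + F(0)*z = 2 + 0*6 = 2 + 0 = 2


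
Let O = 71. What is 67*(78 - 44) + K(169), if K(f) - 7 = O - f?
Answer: 2187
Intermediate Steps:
K(f) = 78 - f (K(f) = 7 + (71 - f) = 78 - f)
67*(78 - 44) + K(169) = 67*(78 - 44) + (78 - 1*169) = 67*34 + (78 - 169) = 2278 - 91 = 2187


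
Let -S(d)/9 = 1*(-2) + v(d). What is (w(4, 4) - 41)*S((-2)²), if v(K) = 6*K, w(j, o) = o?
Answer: 7326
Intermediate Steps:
S(d) = 18 - 54*d (S(d) = -9*(1*(-2) + 6*d) = -9*(-2 + 6*d) = 18 - 54*d)
(w(4, 4) - 41)*S((-2)²) = (4 - 41)*(18 - 54*(-2)²) = -37*(18 - 54*4) = -37*(18 - 216) = -37*(-198) = 7326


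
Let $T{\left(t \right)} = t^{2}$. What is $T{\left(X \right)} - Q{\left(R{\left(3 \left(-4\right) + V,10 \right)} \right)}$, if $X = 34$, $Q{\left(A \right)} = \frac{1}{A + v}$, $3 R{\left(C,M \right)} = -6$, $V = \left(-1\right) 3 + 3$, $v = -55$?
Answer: $\frac{65893}{57} \approx 1156.0$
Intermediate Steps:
$V = 0$ ($V = -3 + 3 = 0$)
$R{\left(C,M \right)} = -2$ ($R{\left(C,M \right)} = \frac{1}{3} \left(-6\right) = -2$)
$Q{\left(A \right)} = \frac{1}{-55 + A}$ ($Q{\left(A \right)} = \frac{1}{A - 55} = \frac{1}{-55 + A}$)
$T{\left(X \right)} - Q{\left(R{\left(3 \left(-4\right) + V,10 \right)} \right)} = 34^{2} - \frac{1}{-55 - 2} = 1156 - \frac{1}{-57} = 1156 - - \frac{1}{57} = 1156 + \frac{1}{57} = \frac{65893}{57}$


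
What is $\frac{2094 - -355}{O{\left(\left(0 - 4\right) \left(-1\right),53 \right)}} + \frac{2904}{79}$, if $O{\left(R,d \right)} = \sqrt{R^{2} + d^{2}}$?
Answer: $\frac{2904}{79} + \frac{2449 \sqrt{113}}{565} \approx 82.836$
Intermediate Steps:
$\frac{2094 - -355}{O{\left(\left(0 - 4\right) \left(-1\right),53 \right)}} + \frac{2904}{79} = \frac{2094 - -355}{\sqrt{\left(\left(0 - 4\right) \left(-1\right)\right)^{2} + 53^{2}}} + \frac{2904}{79} = \frac{2094 + 355}{\sqrt{\left(\left(-4\right) \left(-1\right)\right)^{2} + 2809}} + 2904 \cdot \frac{1}{79} = \frac{2449}{\sqrt{4^{2} + 2809}} + \frac{2904}{79} = \frac{2449}{\sqrt{16 + 2809}} + \frac{2904}{79} = \frac{2449}{\sqrt{2825}} + \frac{2904}{79} = \frac{2449}{5 \sqrt{113}} + \frac{2904}{79} = 2449 \frac{\sqrt{113}}{565} + \frac{2904}{79} = \frac{2449 \sqrt{113}}{565} + \frac{2904}{79} = \frac{2904}{79} + \frac{2449 \sqrt{113}}{565}$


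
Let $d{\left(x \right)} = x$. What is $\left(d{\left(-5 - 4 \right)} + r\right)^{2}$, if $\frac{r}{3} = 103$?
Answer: $90000$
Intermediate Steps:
$r = 309$ ($r = 3 \cdot 103 = 309$)
$\left(d{\left(-5 - 4 \right)} + r\right)^{2} = \left(\left(-5 - 4\right) + 309\right)^{2} = \left(-9 + 309\right)^{2} = 300^{2} = 90000$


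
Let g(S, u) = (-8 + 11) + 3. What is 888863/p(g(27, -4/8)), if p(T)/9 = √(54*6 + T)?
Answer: 888863*√330/2970 ≈ 5436.7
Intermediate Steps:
g(S, u) = 6 (g(S, u) = 3 + 3 = 6)
p(T) = 9*√(324 + T) (p(T) = 9*√(54*6 + T) = 9*√(324 + T))
888863/p(g(27, -4/8)) = 888863/((9*√(324 + 6))) = 888863/((9*√330)) = 888863*(√330/2970) = 888863*√330/2970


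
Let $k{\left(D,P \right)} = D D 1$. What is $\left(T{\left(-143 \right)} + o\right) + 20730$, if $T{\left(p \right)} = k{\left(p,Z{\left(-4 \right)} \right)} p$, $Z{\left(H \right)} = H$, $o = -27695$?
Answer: $-2931172$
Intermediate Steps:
$k{\left(D,P \right)} = D^{2}$ ($k{\left(D,P \right)} = D^{2} \cdot 1 = D^{2}$)
$T{\left(p \right)} = p^{3}$ ($T{\left(p \right)} = p^{2} p = p^{3}$)
$\left(T{\left(-143 \right)} + o\right) + 20730 = \left(\left(-143\right)^{3} - 27695\right) + 20730 = \left(-2924207 - 27695\right) + 20730 = -2951902 + 20730 = -2931172$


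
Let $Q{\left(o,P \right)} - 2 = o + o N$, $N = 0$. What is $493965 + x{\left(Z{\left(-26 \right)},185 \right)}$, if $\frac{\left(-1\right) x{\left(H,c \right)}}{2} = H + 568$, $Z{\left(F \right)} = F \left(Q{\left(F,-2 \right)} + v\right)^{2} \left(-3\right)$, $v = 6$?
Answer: $442285$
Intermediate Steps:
$Q{\left(o,P \right)} = 2 + o$ ($Q{\left(o,P \right)} = 2 + \left(o + o 0\right) = 2 + \left(o + 0\right) = 2 + o$)
$Z{\left(F \right)} = - 3 F \left(8 + F\right)^{2}$ ($Z{\left(F \right)} = F \left(\left(2 + F\right) + 6\right)^{2} \left(-3\right) = F \left(8 + F\right)^{2} \left(-3\right) = - 3 F \left(8 + F\right)^{2}$)
$x{\left(H,c \right)} = -1136 - 2 H$ ($x{\left(H,c \right)} = - 2 \left(H + 568\right) = - 2 \left(568 + H\right) = -1136 - 2 H$)
$493965 + x{\left(Z{\left(-26 \right)},185 \right)} = 493965 - \left(1136 + 2 \left(\left(-3\right) \left(-26\right) \left(8 - 26\right)^{2}\right)\right) = 493965 - \left(1136 + 2 \left(\left(-3\right) \left(-26\right) \left(-18\right)^{2}\right)\right) = 493965 - \left(1136 + 2 \left(\left(-3\right) \left(-26\right) 324\right)\right) = 493965 - 51680 = 442285$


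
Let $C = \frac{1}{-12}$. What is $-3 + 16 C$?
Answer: $- \frac{13}{3} \approx -4.3333$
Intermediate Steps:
$C = - \frac{1}{12} \approx -0.083333$
$-3 + 16 C = -3 + 16 \left(- \frac{1}{12}\right) = -3 - \frac{4}{3} = - \frac{13}{3}$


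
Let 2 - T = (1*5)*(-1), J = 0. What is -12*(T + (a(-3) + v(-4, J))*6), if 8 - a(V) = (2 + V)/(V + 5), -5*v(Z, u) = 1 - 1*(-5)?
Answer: -3048/5 ≈ -609.60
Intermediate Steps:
v(Z, u) = -6/5 (v(Z, u) = -(1 - 1*(-5))/5 = -(1 + 5)/5 = -1/5*6 = -6/5)
a(V) = 8 - (2 + V)/(5 + V) (a(V) = 8 - (2 + V)/(V + 5) = 8 - (2 + V)/(5 + V))
T = 7 (T = 2 - 1*5*(-1) = 2 - 5*(-1) = 2 - 1*(-5) = 2 + 5 = 7)
-12*(T + (a(-3) + v(-4, J))*6) = -12*(7 + ((38 + 7*(-3))/(5 - 3) - 6/5)*6) = -12*(7 + ((38 - 21)/2 - 6/5)*6) = -12*(7 + ((1/2)*17 - 6/5)*6) = -12*(7 + (17/2 - 6/5)*6) = -12*(7 + (73/10)*6) = -12*(7 + 219/5) = -12*254/5 = -3048/5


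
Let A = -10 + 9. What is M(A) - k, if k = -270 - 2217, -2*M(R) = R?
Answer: 4975/2 ≈ 2487.5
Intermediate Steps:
A = -1
M(R) = -R/2
k = -2487
M(A) - k = -½*(-1) - 1*(-2487) = ½ + 2487 = 4975/2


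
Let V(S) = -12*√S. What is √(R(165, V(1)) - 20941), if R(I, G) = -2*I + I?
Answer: I*√21106 ≈ 145.28*I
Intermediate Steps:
R(I, G) = -I
√(R(165, V(1)) - 20941) = √(-1*165 - 20941) = √(-165 - 20941) = √(-21106) = I*√21106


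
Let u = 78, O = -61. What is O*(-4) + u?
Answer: 322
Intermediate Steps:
O*(-4) + u = -61*(-4) + 78 = 244 + 78 = 322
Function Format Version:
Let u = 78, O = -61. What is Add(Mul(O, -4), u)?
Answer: 322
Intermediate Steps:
Add(Mul(O, -4), u) = Add(Mul(-61, -4), 78) = Add(244, 78) = 322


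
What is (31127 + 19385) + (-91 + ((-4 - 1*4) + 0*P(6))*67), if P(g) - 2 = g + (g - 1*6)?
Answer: 49885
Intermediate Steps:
P(g) = -4 + 2*g (P(g) = 2 + (g + (g - 1*6)) = 2 + (g + (g - 6)) = 2 + (g + (-6 + g)) = 2 + (-6 + 2*g) = -4 + 2*g)
(31127 + 19385) + (-91 + ((-4 - 1*4) + 0*P(6))*67) = (31127 + 19385) + (-91 + ((-4 - 1*4) + 0*(-4 + 2*6))*67) = 50512 + (-91 + ((-4 - 4) + 0*(-4 + 12))*67) = 50512 + (-91 + (-8 + 0*8)*67) = 50512 + (-91 + (-8 + 0)*67) = 50512 + (-91 - 8*67) = 50512 + (-91 - 536) = 50512 - 627 = 49885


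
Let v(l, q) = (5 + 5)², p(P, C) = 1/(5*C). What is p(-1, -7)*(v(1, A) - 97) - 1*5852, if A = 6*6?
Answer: -204823/35 ≈ -5852.1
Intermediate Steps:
A = 36
p(P, C) = 1/(5*C)
v(l, q) = 100 (v(l, q) = 10² = 100)
p(-1, -7)*(v(1, A) - 97) - 1*5852 = ((⅕)/(-7))*(100 - 97) - 1*5852 = ((⅕)*(-⅐))*3 - 5852 = -1/35*3 - 5852 = -3/35 - 5852 = -204823/35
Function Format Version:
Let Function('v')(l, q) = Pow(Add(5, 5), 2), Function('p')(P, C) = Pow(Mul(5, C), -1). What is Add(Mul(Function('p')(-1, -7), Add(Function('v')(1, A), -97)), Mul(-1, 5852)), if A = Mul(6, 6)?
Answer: Rational(-204823, 35) ≈ -5852.1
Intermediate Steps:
A = 36
Function('p')(P, C) = Mul(Rational(1, 5), Pow(C, -1))
Function('v')(l, q) = 100 (Function('v')(l, q) = Pow(10, 2) = 100)
Add(Mul(Function('p')(-1, -7), Add(Function('v')(1, A), -97)), Mul(-1, 5852)) = Add(Mul(Mul(Rational(1, 5), Pow(-7, -1)), Add(100, -97)), Mul(-1, 5852)) = Add(Mul(Mul(Rational(1, 5), Rational(-1, 7)), 3), -5852) = Add(Mul(Rational(-1, 35), 3), -5852) = Add(Rational(-3, 35), -5852) = Rational(-204823, 35)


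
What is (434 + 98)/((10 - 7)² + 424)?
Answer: 532/433 ≈ 1.2286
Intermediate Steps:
(434 + 98)/((10 - 7)² + 424) = 532/(3² + 424) = 532/(9 + 424) = 532/433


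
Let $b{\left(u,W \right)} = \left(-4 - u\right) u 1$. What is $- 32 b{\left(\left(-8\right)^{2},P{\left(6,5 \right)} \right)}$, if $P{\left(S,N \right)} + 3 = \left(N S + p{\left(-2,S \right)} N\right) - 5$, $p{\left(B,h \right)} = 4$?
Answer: $139264$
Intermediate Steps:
$P{\left(S,N \right)} = -8 + 4 N + N S$ ($P{\left(S,N \right)} = -3 - \left(5 - 4 N - N S\right) = -3 + \left(-5 + 4 N + N S\right) = -8 + 4 N + N S$)
$b{\left(u,W \right)} = u \left(-4 - u\right)$ ($b{\left(u,W \right)} = u \left(-4 - u\right) 1 = u \left(-4 - u\right)$)
$- 32 b{\left(\left(-8\right)^{2},P{\left(6,5 \right)} \right)} = - 32 \left(- \left(-8\right)^{2} \left(4 + \left(-8\right)^{2}\right)\right) = - 32 \left(\left(-1\right) 64 \left(4 + 64\right)\right) = - 32 \left(\left(-1\right) 64 \cdot 68\right) = \left(-32\right) \left(-4352\right) = 139264$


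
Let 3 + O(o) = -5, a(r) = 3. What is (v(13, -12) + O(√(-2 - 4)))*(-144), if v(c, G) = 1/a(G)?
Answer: 1104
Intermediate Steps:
O(o) = -8 (O(o) = -3 - 5 = -8)
v(c, G) = ⅓ (v(c, G) = 1/3 = ⅓)
(v(13, -12) + O(√(-2 - 4)))*(-144) = (⅓ - 8)*(-144) = -23/3*(-144) = 1104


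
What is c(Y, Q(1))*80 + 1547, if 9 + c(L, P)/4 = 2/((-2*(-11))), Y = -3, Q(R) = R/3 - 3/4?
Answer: -14343/11 ≈ -1303.9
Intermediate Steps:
Q(R) = -¾ + R/3 (Q(R) = R*(⅓) - 3*¼ = R/3 - ¾ = -¾ + R/3)
c(L, P) = -392/11 (c(L, P) = -36 + 4*(2/((-2*(-11)))) = -36 + 4*(2/22) = -36 + 4*(2*(1/22)) = -36 + 4*(1/11) = -36 + 4/11 = -392/11)
c(Y, Q(1))*80 + 1547 = -392/11*80 + 1547 = -31360/11 + 1547 = -14343/11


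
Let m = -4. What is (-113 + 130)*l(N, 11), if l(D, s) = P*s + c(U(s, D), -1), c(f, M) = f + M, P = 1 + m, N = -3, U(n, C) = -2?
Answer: -612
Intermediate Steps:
P = -3 (P = 1 - 4 = -3)
c(f, M) = M + f
l(D, s) = -3 - 3*s (l(D, s) = -3*s + (-1 - 2) = -3*s - 3 = -3 - 3*s)
(-113 + 130)*l(N, 11) = (-113 + 130)*(-3 - 3*11) = 17*(-3 - 33) = 17*(-36) = -612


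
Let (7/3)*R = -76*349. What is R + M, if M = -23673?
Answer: -245283/7 ≈ -35040.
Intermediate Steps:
R = -79572/7 (R = 3*(-76*349)/7 = (3/7)*(-26524) = -79572/7 ≈ -11367.)
R + M = -79572/7 - 23673 = -245283/7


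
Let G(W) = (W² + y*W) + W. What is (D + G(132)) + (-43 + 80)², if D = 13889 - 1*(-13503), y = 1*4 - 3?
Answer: 46449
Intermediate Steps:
y = 1 (y = 4 - 3 = 1)
G(W) = W² + 2*W (G(W) = (W² + 1*W) + W = (W² + W) + W = (W + W²) + W = W² + 2*W)
D = 27392 (D = 13889 + 13503 = 27392)
(D + G(132)) + (-43 + 80)² = (27392 + 132*(2 + 132)) + (-43 + 80)² = (27392 + 132*134) + 37² = (27392 + 17688) + 1369 = 45080 + 1369 = 46449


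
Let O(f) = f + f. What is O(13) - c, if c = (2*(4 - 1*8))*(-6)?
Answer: -22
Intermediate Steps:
c = 48 (c = (2*(4 - 8))*(-6) = (2*(-4))*(-6) = -8*(-6) = 48)
O(f) = 2*f
O(13) - c = 2*13 - 1*48 = 26 - 48 = -22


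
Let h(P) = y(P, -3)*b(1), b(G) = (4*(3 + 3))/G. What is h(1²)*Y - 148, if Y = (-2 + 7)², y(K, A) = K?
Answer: 452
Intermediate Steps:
b(G) = 24/G (b(G) = (4*6)/G = 24/G)
h(P) = 24*P (h(P) = P*(24/1) = P*(24*1) = P*24 = 24*P)
Y = 25 (Y = 5² = 25)
h(1²)*Y - 148 = (24*1²)*25 - 148 = (24*1)*25 - 148 = 24*25 - 148 = 600 - 148 = 452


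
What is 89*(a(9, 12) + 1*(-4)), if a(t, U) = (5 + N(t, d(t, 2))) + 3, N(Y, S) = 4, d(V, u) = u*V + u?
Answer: 712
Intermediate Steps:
d(V, u) = u + V*u (d(V, u) = V*u + u = u + V*u)
a(t, U) = 12 (a(t, U) = (5 + 4) + 3 = 9 + 3 = 12)
89*(a(9, 12) + 1*(-4)) = 89*(12 + 1*(-4)) = 89*(12 - 4) = 89*8 = 712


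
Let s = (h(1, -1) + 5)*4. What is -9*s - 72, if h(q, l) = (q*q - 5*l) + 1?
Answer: -504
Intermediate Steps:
h(q, l) = 1 + q² - 5*l (h(q, l) = (q² - 5*l) + 1 = 1 + q² - 5*l)
s = 48 (s = ((1 + 1² - 5*(-1)) + 5)*4 = ((1 + 1 + 5) + 5)*4 = (7 + 5)*4 = 12*4 = 48)
-9*s - 72 = -9*48 - 72 = -432 - 72 = -504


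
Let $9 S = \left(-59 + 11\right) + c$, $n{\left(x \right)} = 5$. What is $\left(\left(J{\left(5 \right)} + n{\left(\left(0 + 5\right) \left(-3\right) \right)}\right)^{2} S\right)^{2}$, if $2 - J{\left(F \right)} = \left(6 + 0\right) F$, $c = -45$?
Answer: $\frac{268927201}{9} \approx 2.9881 \cdot 10^{7}$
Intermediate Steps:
$J{\left(F \right)} = 2 - 6 F$ ($J{\left(F \right)} = 2 - \left(6 + 0\right) F = 2 - 6 F$)
$S = - \frac{31}{3}$ ($S = \frac{\left(-59 + 11\right) - 45}{9} = \frac{-48 - 45}{9} = \frac{1}{9} \left(-93\right) = - \frac{31}{3} \approx -10.333$)
$\left(\left(J{\left(5 \right)} + n{\left(\left(0 + 5\right) \left(-3\right) \right)}\right)^{2} S\right)^{2} = \left(\left(\left(2 - 30\right) + 5\right)^{2} \left(- \frac{31}{3}\right)\right)^{2} = \left(\left(-28 + 5\right)^{2} \left(- \frac{31}{3}\right)\right)^{2} = \left(\left(-23\right)^{2} \left(- \frac{31}{3}\right)\right)^{2} = \left(529 \left(- \frac{31}{3}\right)\right)^{2} = \left(- \frac{16399}{3}\right)^{2} = \frac{268927201}{9}$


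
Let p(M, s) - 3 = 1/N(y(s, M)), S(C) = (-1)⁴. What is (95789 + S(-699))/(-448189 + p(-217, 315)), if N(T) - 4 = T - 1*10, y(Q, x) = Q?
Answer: -29599110/138489473 ≈ -0.21373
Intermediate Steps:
S(C) = 1
N(T) = -6 + T (N(T) = 4 + (T - 1*10) = 4 + (T - 10) = 4 + (-10 + T) = -6 + T)
p(M, s) = 3 + 1/(-6 + s)
(95789 + S(-699))/(-448189 + p(-217, 315)) = (95789 + 1)/(-448189 + (-17 + 3*315)/(-6 + 315)) = 95790/(-448189 + (-17 + 945)/309) = 95790/(-448189 + (1/309)*928) = 95790/(-448189 + 928/309) = 95790/(-138489473/309) = 95790*(-309/138489473) = -29599110/138489473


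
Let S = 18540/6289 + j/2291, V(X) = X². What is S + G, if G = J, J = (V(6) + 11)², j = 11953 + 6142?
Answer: 31983765286/14408099 ≈ 2219.8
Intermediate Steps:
j = 18095
S = 156274595/14408099 (S = 18540/6289 + 18095/2291 = 156274595/14408099 ≈ 10.846)
J = 2209 (J = (6² + 11)² = (36 + 11)² = 47² = 2209)
G = 2209
S + G = 156274595/14408099 + 2209 = 31983765286/14408099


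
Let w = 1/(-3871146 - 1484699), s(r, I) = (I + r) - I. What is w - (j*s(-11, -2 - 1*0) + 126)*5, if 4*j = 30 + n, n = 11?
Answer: -1419298929/21423380 ≈ -66.250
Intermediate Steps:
j = 41/4 (j = (30 + 11)/4 = (1/4)*41 = 41/4 ≈ 10.250)
s(r, I) = r
w = -1/5355845 (w = 1/(-5355845) = -1/5355845 ≈ -1.8671e-7)
w - (j*s(-11, -2 - 1*0) + 126)*5 = -1/5355845 - ((41/4)*(-11) + 126)*5 = -1/5355845 - (-451/4 + 126)*5 = -1/5355845 - 53*5/4 = -1/5355845 - 1*265/4 = -1/5355845 - 265/4 = -1419298929/21423380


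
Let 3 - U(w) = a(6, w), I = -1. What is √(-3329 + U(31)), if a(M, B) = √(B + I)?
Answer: √(-3326 - √30) ≈ 57.719*I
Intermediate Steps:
a(M, B) = √(-1 + B) (a(M, B) = √(B - 1) = √(-1 + B))
U(w) = 3 - √(-1 + w)
√(-3329 + U(31)) = √(-3329 + (3 - √(-1 + 31))) = √(-3329 + (3 - √30)) = √(-3326 - √30)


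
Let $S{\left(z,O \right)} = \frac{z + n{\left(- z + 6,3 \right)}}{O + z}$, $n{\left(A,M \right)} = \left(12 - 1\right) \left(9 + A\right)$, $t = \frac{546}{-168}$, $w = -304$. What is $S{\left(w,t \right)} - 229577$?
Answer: $- \frac{282162953}{1229} \approx -2.2959 \cdot 10^{5}$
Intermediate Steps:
$t = - \frac{13}{4}$ ($t = 546 \left(- \frac{1}{168}\right) = - \frac{13}{4} \approx -3.25$)
$n{\left(A,M \right)} = 99 + 11 A$ ($n{\left(A,M \right)} = 11 \left(9 + A\right) = 99 + 11 A$)
$S{\left(z,O \right)} = \frac{165 - 10 z}{O + z}$ ($S{\left(z,O \right)} = \frac{z + \left(99 + 11 \left(- z + 6\right)\right)}{O + z} = \frac{z + \left(99 + 11 \left(6 - z\right)\right)}{O + z} = \frac{z + \left(99 - \left(-66 + 11 z\right)\right)}{O + z} = \frac{z - \left(-165 + 11 z\right)}{O + z} = \frac{165 - 10 z}{O + z}$)
$S{\left(w,t \right)} - 229577 = \frac{5 \left(33 - -608\right)}{- \frac{13}{4} - 304} - 229577 = \frac{5 \left(33 + 608\right)}{- \frac{1229}{4}} - 229577 = 5 \left(- \frac{4}{1229}\right) 641 - 229577 = - \frac{12820}{1229} - 229577 = - \frac{282162953}{1229}$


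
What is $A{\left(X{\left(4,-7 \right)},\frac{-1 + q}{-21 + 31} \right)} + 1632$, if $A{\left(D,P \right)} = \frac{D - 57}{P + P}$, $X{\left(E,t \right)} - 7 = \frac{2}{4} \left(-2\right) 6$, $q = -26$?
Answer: $\frac{44344}{27} \approx 1642.4$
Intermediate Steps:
$X{\left(E,t \right)} = 1$ ($X{\left(E,t \right)} = 7 + \frac{2}{4} \left(-2\right) 6 = 7 + 2 \cdot \frac{1}{4} \left(-2\right) 6 = 7 + \frac{1}{2} \left(-2\right) 6 = 7 - 6 = 1$)
$A{\left(D,P \right)} = \frac{-57 + D}{2 P}$
$A{\left(X{\left(4,-7 \right)},\frac{-1 + q}{-21 + 31} \right)} + 1632 = \frac{-57 + 1}{2 \frac{-1 - 26}{-21 + 31}} + 1632 = \frac{1}{2} \frac{1}{\left(-27\right) \frac{1}{10}} \left(-56\right) + 1632 = \frac{1}{2} \frac{1}{- \frac{27}{10}} \left(-56\right) + 1632 = \frac{1}{2} \left(- \frac{10}{27}\right) \left(-56\right) + 1632 = \frac{280}{27} + 1632 = \frac{44344}{27}$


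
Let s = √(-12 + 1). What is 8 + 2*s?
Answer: 8 + 2*I*√11 ≈ 8.0 + 6.6332*I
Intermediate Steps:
s = I*√11 (s = √(-11) = I*√11 ≈ 3.3166*I)
8 + 2*s = 8 + 2*(I*√11) = 8 + 2*I*√11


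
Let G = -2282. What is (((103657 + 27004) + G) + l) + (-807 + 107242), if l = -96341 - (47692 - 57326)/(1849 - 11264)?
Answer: 1303713661/9415 ≈ 1.3847e+5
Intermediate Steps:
l = -907060149/9415 (l = -96341 - (-9634)/(-9415) = -96341 - (-9634)*(-1)/9415 = -96341 - 1*9634/9415 = -96341 - 9634/9415 = -907060149/9415 ≈ -96342.)
(((103657 + 27004) + G) + l) + (-807 + 107242) = (((103657 + 27004) - 2282) - 907060149/9415) + (-807 + 107242) = ((130661 - 2282) - 907060149/9415) + 106435 = (128379 - 907060149/9415) + 106435 = 301628136/9415 + 106435 = 1303713661/9415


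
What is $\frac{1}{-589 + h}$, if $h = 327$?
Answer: $- \frac{1}{262} \approx -0.0038168$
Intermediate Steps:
$\frac{1}{-589 + h} = \frac{1}{-589 + 327} = \frac{1}{-262} = - \frac{1}{262}$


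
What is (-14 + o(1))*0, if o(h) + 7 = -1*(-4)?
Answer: 0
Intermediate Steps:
o(h) = -3 (o(h) = -7 - 1*(-4) = -7 + 4 = -3)
(-14 + o(1))*0 = (-14 - 3)*0 = -17*0 = 0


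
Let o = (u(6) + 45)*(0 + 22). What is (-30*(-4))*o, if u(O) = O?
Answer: 134640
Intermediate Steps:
o = 1122 (o = (6 + 45)*(0 + 22) = 51*22 = 1122)
(-30*(-4))*o = -30*(-4)*1122 = -2*(-60)*1122 = 120*1122 = 134640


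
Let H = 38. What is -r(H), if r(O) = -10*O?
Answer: 380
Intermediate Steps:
-r(H) = -(-10)*38 = -1*(-380) = 380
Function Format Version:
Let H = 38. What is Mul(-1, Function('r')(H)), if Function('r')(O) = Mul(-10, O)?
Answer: 380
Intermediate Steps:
Mul(-1, Function('r')(H)) = Mul(-1, Mul(-10, 38)) = Mul(-1, -380) = 380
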